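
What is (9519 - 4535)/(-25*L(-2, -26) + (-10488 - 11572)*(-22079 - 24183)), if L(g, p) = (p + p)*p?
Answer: 89/18223320 ≈ 4.8839e-6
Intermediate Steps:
L(g, p) = 2*p² (L(g, p) = (2*p)*p = 2*p²)
(9519 - 4535)/(-25*L(-2, -26) + (-10488 - 11572)*(-22079 - 24183)) = (9519 - 4535)/(-50*(-26)² + (-10488 - 11572)*(-22079 - 24183)) = 4984/(-50*676 - 22060*(-46262)) = 4984/(-25*1352 + 1020539720) = 4984/(-33800 + 1020539720) = 4984/1020505920 = 4984*(1/1020505920) = 89/18223320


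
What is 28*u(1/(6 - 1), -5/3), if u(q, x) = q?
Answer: 28/5 ≈ 5.6000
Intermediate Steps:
28*u(1/(6 - 1), -5/3) = 28/(6 - 1) = 28/5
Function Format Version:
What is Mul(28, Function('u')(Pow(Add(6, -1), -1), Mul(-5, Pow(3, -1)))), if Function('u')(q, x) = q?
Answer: Rational(28, 5) ≈ 5.6000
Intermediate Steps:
Mul(28, Function('u')(Pow(Add(6, -1), -1), Mul(-5, Pow(3, -1)))) = Mul(28, Pow(Add(6, -1), -1)) = Mul(28, Pow(5, -1)) = Mul(28, Rational(1, 5)) = Rational(28, 5)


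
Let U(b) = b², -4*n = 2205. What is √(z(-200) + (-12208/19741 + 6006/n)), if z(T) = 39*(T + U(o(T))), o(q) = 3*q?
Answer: 4*√3768099152876342130/2072805 ≈ 3746.0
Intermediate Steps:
n = -2205/4 (n = -¼*2205 = -2205/4 ≈ -551.25)
z(T) = 39*T + 351*T² (z(T) = 39*(T + (3*T)²) = 39*(T + 9*T²) = 39*T + 351*T²)
√(z(-200) + (-12208/19741 + 6006/n)) = √(39*(-200)*(1 + 9*(-200)) + (-12208/19741 + 6006/(-2205/4))) = √(39*(-200)*(1 - 1800) + (-12208*1/19741 + 6006*(-4/2205))) = √(39*(-200)*(-1799) + (-12208/19741 - 1144/105)) = √(14032200 - 23865544/2072805) = √(29085990455456/2072805) = 4*√3768099152876342130/2072805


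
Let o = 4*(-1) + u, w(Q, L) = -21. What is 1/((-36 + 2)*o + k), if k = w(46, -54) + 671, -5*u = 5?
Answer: 1/820 ≈ 0.0012195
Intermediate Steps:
u = -1 (u = -1/5*5 = -1)
o = -5 (o = 4*(-1) - 1 = -4 - 1 = -5)
k = 650 (k = -21 + 671 = 650)
1/((-36 + 2)*o + k) = 1/((-36 + 2)*(-5) + 650) = 1/(-34*(-5) + 650) = 1/(170 + 650) = 1/820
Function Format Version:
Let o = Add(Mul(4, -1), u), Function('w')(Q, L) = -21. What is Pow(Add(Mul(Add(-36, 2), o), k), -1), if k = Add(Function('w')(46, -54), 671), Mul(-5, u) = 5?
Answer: Rational(1, 820) ≈ 0.0012195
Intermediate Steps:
u = -1 (u = Mul(Rational(-1, 5), 5) = -1)
o = -5 (o = Add(Mul(4, -1), -1) = Add(-4, -1) = -5)
k = 650 (k = Add(-21, 671) = 650)
Pow(Add(Mul(Add(-36, 2), o), k), -1) = Pow(Add(Mul(Add(-36, 2), -5), 650), -1) = Pow(Add(Mul(-34, -5), 650), -1) = Pow(Add(170, 650), -1) = Pow(820, -1) = Rational(1, 820)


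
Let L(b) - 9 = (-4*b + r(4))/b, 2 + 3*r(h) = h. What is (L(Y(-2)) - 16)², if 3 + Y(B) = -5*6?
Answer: 1190281/9801 ≈ 121.44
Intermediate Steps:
r(h) = -⅔ + h/3
Y(B) = -33 (Y(B) = -3 - 5*6 = -3 - 30 = -33)
L(b) = 9 + (⅔ - 4*b)/b (L(b) = 9 + (-4*b + (-⅔ + (⅓)*4))/b = 9 + (-4*b + (-⅔ + 4/3))/b = 9 + (-4*b + ⅔)/b = 9 + (⅔ - 4*b)/b)
(L(Y(-2)) - 16)² = ((5 + (⅔)/(-33)) - 16)² = ((5 + (⅔)*(-1/33)) - 16)² = ((5 - 2/99) - 16)² = (493/99 - 16)² = (-1091/99)² = 1190281/9801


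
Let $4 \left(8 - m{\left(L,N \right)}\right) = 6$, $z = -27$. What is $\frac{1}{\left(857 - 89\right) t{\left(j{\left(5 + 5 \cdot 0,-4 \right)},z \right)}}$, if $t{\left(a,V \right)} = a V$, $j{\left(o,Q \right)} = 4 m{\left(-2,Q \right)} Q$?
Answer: $\frac{1}{2156544} \approx 4.637 \cdot 10^{-7}$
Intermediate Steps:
$m{\left(L,N \right)} = \frac{13}{2}$ ($m{\left(L,N \right)} = 8 - \frac{3}{2} = \frac{13}{2}$)
$j{\left(o,Q \right)} = 26 Q$ ($j{\left(o,Q \right)} = 4 \cdot \frac{13}{2} Q = 26 Q$)
$t{\left(a,V \right)} = V a$
$\frac{1}{\left(857 - 89\right) t{\left(j{\left(5 + 5 \cdot 0,-4 \right)},z \right)}} = \frac{1}{\left(857 - 89\right) \left(- 27 \cdot 26 \left(-4\right)\right)} = \frac{1}{768 \left(\left(-27\right) \left(-104\right)\right)} = \frac{1}{768 \cdot 2808} = \frac{1}{768} \cdot \frac{1}{2808} = \frac{1}{2156544}$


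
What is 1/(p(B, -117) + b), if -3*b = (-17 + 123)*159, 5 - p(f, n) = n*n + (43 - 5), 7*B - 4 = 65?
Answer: -1/19340 ≈ -5.1706e-5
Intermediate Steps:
B = 69/7 (B = 4/7 + (⅐)*65 = 4/7 + 65/7 = 69/7 ≈ 9.8571)
p(f, n) = -33 - n² (p(f, n) = 5 - (n*n + (43 - 5)) = 5 - (n² + 38) = 5 - (38 + n²) = 5 + (-38 - n²) = -33 - n²)
b = -5618 (b = -(-17 + 123)*159/3 = -106*159/3 = -⅓*16854 = -5618)
1/(p(B, -117) + b) = 1/((-33 - 1*(-117)²) - 5618) = 1/((-33 - 1*13689) - 5618) = 1/((-33 - 13689) - 5618) = 1/(-13722 - 5618) = 1/(-19340) = -1/19340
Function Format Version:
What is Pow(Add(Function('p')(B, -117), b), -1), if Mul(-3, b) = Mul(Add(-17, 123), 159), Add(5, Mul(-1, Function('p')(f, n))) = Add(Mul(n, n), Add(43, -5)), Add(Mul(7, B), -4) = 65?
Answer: Rational(-1, 19340) ≈ -5.1706e-5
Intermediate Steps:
B = Rational(69, 7) (B = Add(Rational(4, 7), Mul(Rational(1, 7), 65)) = Add(Rational(4, 7), Rational(65, 7)) = Rational(69, 7) ≈ 9.8571)
Function('p')(f, n) = Add(-33, Mul(-1, Pow(n, 2))) (Function('p')(f, n) = Add(5, Mul(-1, Add(Mul(n, n), Add(43, -5)))) = Add(5, Mul(-1, Add(Pow(n, 2), 38))) = Add(5, Mul(-1, Add(38, Pow(n, 2)))) = Add(5, Add(-38, Mul(-1, Pow(n, 2)))) = Add(-33, Mul(-1, Pow(n, 2))))
b = -5618 (b = Mul(Rational(-1, 3), Mul(Add(-17, 123), 159)) = Mul(Rational(-1, 3), Mul(106, 159)) = Mul(Rational(-1, 3), 16854) = -5618)
Pow(Add(Function('p')(B, -117), b), -1) = Pow(Add(Add(-33, Mul(-1, Pow(-117, 2))), -5618), -1) = Pow(Add(Add(-33, Mul(-1, 13689)), -5618), -1) = Pow(Add(Add(-33, -13689), -5618), -1) = Pow(Add(-13722, -5618), -1) = Pow(-19340, -1) = Rational(-1, 19340)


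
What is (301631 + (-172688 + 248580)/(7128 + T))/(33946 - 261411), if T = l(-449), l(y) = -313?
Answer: -2055691157/1550173975 ≈ -1.3261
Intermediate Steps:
T = -313
(301631 + (-172688 + 248580)/(7128 + T))/(33946 - 261411) = (301631 + (-172688 + 248580)/(7128 - 313))/(33946 - 261411) = (301631 + 75892/6815)/(-227465) = (301631 + 75892*(1/6815))*(-1/227465) = (301631 + 75892/6815)*(-1/227465) = (2055691157/6815)*(-1/227465) = -2055691157/1550173975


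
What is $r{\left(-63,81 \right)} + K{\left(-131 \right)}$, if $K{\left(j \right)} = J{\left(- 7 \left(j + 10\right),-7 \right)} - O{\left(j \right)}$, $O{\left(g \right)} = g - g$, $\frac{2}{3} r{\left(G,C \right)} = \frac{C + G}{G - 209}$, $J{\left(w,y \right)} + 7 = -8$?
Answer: $- \frac{4107}{272} \approx -15.099$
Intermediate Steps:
$J{\left(w,y \right)} = -15$ ($J{\left(w,y \right)} = -7 - 8 = -15$)
$r{\left(G,C \right)} = \frac{3 \left(C + G\right)}{2 \left(-209 + G\right)}$ ($r{\left(G,C \right)} = \frac{3 \frac{C + G}{G - 209}}{2} = \frac{3 \frac{C + G}{-209 + G}}{2} = \frac{3 \left(C + G\right)}{2 \left(-209 + G\right)}$)
$O{\left(g \right)} = 0$
$K{\left(j \right)} = -15$ ($K{\left(j \right)} = -15 - 0 = -15 + 0 = -15$)
$r{\left(-63,81 \right)} + K{\left(-131 \right)} = \frac{3 \left(81 - 63\right)}{2 \left(-209 - 63\right)} - 15 = \frac{3}{2} \frac{1}{-272} \cdot 18 - 15 = \frac{3}{2} \left(- \frac{1}{272}\right) 18 - 15 = - \frac{27}{272} - 15 = - \frac{4107}{272}$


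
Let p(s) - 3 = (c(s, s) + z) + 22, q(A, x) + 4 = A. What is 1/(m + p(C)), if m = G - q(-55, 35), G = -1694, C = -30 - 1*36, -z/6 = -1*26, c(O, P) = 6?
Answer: -1/1448 ≈ -0.00069061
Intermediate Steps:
q(A, x) = -4 + A
z = 156 (z = -(-6)*26 = -6*(-26) = 156)
C = -66 (C = -30 - 36 = -66)
p(s) = 187 (p(s) = 3 + ((6 + 156) + 22) = 3 + (162 + 22) = 3 + 184 = 187)
m = -1635 (m = -1694 - (-4 - 55) = -1694 - 1*(-59) = -1694 + 59 = -1635)
1/(m + p(C)) = 1/(-1635 + 187) = 1/(-1448) = -1/1448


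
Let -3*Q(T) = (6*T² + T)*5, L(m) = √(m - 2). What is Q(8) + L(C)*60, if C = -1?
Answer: -1960/3 + 60*I*√3 ≈ -653.33 + 103.92*I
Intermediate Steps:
L(m) = √(-2 + m)
Q(T) = -10*T² - 5*T/3 (Q(T) = -(6*T² + T)*5/3 = -(T + 6*T²)*5/3 = -(5*T + 30*T²)/3 = -10*T² - 5*T/3)
Q(8) + L(C)*60 = -5/3*8*(1 + 6*8) + √(-2 - 1)*60 = -5/3*8*(1 + 48) + √(-3)*60 = -5/3*8*49 + (I*√3)*60 = -1960/3 + 60*I*√3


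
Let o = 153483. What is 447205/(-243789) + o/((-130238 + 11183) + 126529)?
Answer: 725001211/38767638 ≈ 18.701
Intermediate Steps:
447205/(-243789) + o/((-130238 + 11183) + 126529) = 447205/(-243789) + 153483/((-130238 + 11183) + 126529) = 447205*(-1/243789) + 153483/(-119055 + 126529) = -9515/5187 + 153483/7474 = 725001211/38767638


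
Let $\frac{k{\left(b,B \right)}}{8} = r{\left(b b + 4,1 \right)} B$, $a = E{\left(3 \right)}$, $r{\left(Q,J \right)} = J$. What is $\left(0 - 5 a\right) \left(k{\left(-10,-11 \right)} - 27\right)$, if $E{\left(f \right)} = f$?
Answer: $1725$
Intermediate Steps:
$a = 3$
$k{\left(b,B \right)} = 8 B$ ($k{\left(b,B \right)} = 8 \cdot 1 B = 8 B$)
$\left(0 - 5 a\right) \left(k{\left(-10,-11 \right)} - 27\right) = \left(0 - 15\right) \left(8 \left(-11\right) - 27\right) = \left(0 - 15\right) \left(-88 - 27\right) = \left(-15\right) \left(-115\right) = 1725$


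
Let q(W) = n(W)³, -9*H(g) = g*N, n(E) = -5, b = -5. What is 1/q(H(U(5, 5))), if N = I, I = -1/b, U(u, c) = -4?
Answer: -1/125 ≈ -0.0080000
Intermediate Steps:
I = ⅕ (I = -1/(-5) = -1*(-⅕) = ⅕ ≈ 0.20000)
N = ⅕ ≈ 0.20000
H(g) = -g/45 (H(g) = -g/(9*5) = -g/45)
q(W) = -125 (q(W) = (-5)³ = -125)
1/q(H(U(5, 5))) = 1/(-125) = -1/125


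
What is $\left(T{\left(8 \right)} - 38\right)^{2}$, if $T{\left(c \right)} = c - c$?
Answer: $1444$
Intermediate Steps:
$T{\left(c \right)} = 0$
$\left(T{\left(8 \right)} - 38\right)^{2} = \left(0 - 38\right)^{2} = \left(-38\right)^{2} = 1444$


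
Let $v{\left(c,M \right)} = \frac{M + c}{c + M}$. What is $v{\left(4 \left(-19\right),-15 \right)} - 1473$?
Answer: $-1472$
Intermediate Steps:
$v{\left(c,M \right)} = 1$ ($v{\left(c,M \right)} = \frac{M + c}{M + c} = 1$)
$v{\left(4 \left(-19\right),-15 \right)} - 1473 = 1 - 1473 = -1472$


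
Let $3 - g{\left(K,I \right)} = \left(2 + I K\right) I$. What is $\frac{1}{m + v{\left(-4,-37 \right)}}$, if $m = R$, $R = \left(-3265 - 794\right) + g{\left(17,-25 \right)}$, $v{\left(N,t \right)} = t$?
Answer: $- \frac{1}{14668} \approx -6.8176 \cdot 10^{-5}$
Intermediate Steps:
$g{\left(K,I \right)} = 3 - I \left(2 + I K\right)$ ($g{\left(K,I \right)} = 3 - \left(2 + I K\right) I = 3 - I \left(2 + I K\right)$)
$R = -14631$ ($R = \left(-3265 - 794\right) - \left(-53 + 10625\right) = -4059 + \left(3 + 50 - 17 \cdot 625\right) = -4059 + \left(3 + 50 - 10625\right) = -4059 - 10572 = -14631$)
$m = -14631$
$\frac{1}{m + v{\left(-4,-37 \right)}} = \frac{1}{-14631 - 37} = \frac{1}{-14668} = - \frac{1}{14668}$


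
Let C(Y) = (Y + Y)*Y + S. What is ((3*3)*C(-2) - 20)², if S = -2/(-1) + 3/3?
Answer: 6241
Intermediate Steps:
S = 3 (S = -2*(-1) + 3*(⅓) = 2 + 1 = 3)
C(Y) = 3 + 2*Y² (C(Y) = (Y + Y)*Y + 3 = (2*Y)*Y + 3 = 2*Y² + 3 = 3 + 2*Y²)
((3*3)*C(-2) - 20)² = ((3*3)*(3 + 2*(-2)²) - 20)² = (9*(3 + 2*4) - 20)² = (9*(3 + 8) - 20)² = (9*11 - 20)² = (99 - 20)² = 79² = 6241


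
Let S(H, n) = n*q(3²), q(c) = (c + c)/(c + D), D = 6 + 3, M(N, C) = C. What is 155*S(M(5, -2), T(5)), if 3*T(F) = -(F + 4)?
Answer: -465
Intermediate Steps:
D = 9
q(c) = 2*c/(9 + c) (q(c) = (c + c)/(c + 9) = (2*c)/(9 + c) = 2*c/(9 + c))
T(F) = -4/3 - F/3 (T(F) = (-(F + 4))/3 = (-(4 + F))/3 = (-4 - F)/3 = -4/3 - F/3)
S(H, n) = n (S(H, n) = n*(2*3²/(9 + 3²)) = n*(2*9/(9 + 9)) = n*(2*9/18) = n*(2*9*(1/18)) = n*1 = n)
155*S(M(5, -2), T(5)) = 155*(-4/3 - ⅓*5) = 155*(-4/3 - 5/3) = 155*(-3) = -465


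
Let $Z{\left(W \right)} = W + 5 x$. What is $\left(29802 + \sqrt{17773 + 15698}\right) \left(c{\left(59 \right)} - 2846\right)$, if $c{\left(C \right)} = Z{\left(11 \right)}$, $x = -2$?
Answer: $-84786690 - 8535 \sqrt{3719} \approx -8.5307 \cdot 10^{7}$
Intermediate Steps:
$Z{\left(W \right)} = -10 + W$ ($Z{\left(W \right)} = W + 5 \left(-2\right) = W - 10 = -10 + W$)
$c{\left(C \right)} = 1$ ($c{\left(C \right)} = -10 + 11 = 1$)
$\left(29802 + \sqrt{17773 + 15698}\right) \left(c{\left(59 \right)} - 2846\right) = \left(29802 + \sqrt{17773 + 15698}\right) \left(1 - 2846\right) = \left(29802 + \sqrt{33471}\right) \left(-2845\right) = \left(29802 + 3 \sqrt{3719}\right) \left(-2845\right) = -84786690 - 8535 \sqrt{3719}$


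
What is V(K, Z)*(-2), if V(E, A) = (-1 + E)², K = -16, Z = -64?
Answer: -578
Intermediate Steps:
V(K, Z)*(-2) = (-1 - 16)²*(-2) = (-17)²*(-2) = 289*(-2) = -578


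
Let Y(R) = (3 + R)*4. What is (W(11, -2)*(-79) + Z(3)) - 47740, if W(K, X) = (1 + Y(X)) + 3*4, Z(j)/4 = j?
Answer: -49071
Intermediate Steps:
Z(j) = 4*j
Y(R) = 12 + 4*R
W(K, X) = 25 + 4*X (W(K, X) = (1 + (12 + 4*X)) + 3*4 = (13 + 4*X) + 12 = 25 + 4*X)
(W(11, -2)*(-79) + Z(3)) - 47740 = ((25 + 4*(-2))*(-79) + 4*3) - 47740 = ((25 - 8)*(-79) + 12) - 47740 = (17*(-79) + 12) - 47740 = (-1343 + 12) - 47740 = -1331 - 47740 = -49071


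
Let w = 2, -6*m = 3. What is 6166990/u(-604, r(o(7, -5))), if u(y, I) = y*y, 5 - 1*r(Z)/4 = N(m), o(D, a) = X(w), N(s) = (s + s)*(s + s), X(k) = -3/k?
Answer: 3083495/182408 ≈ 16.904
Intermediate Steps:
m = -½ (m = -⅙*3 = -½ ≈ -0.50000)
N(s) = 4*s² (N(s) = (2*s)*(2*s) = 4*s²)
o(D, a) = -3/2
r(Z) = 16 (r(Z) = 20 - 16*(-½)² = 20 - 16/4 = 20 - 4*1 = 20 - 4 = 16)
u(y, I) = y²
6166990/u(-604, r(o(7, -5))) = 6166990/((-604)²) = 6166990/364816 = 6166990*(1/364816) = 3083495/182408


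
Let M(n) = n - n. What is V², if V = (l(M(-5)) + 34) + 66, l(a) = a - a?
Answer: 10000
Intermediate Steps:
M(n) = 0
l(a) = 0
V = 100 (V = (0 + 34) + 66 = 34 + 66 = 100)
V² = 100² = 10000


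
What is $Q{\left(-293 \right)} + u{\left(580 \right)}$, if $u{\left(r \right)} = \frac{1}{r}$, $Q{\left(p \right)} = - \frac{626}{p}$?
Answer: $\frac{363373}{169940} \approx 2.1382$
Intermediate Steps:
$Q{\left(-293 \right)} + u{\left(580 \right)} = - \frac{626}{-293} + \frac{1}{580} = \left(-626\right) \left(- \frac{1}{293}\right) + \frac{1}{580} = \frac{626}{293} + \frac{1}{580} = \frac{363373}{169940}$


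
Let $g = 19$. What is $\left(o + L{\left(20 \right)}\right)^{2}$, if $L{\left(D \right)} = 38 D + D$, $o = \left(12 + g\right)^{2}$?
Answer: $3031081$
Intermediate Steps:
$o = 961$ ($o = \left(12 + 19\right)^{2} = 31^{2} = 961$)
$L{\left(D \right)} = 39 D$
$\left(o + L{\left(20 \right)}\right)^{2} = \left(961 + 39 \cdot 20\right)^{2} = \left(961 + 780\right)^{2} = 1741^{2} = 3031081$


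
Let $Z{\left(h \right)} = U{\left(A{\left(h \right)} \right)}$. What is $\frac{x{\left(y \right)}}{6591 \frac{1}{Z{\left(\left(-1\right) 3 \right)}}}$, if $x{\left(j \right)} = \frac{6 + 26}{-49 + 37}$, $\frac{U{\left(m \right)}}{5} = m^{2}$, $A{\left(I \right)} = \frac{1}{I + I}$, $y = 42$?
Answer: $- \frac{10}{177957} \approx -5.6193 \cdot 10^{-5}$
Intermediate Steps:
$A{\left(I \right)} = \frac{1}{2 I}$
$U{\left(m \right)} = 5 m^{2}$
$Z{\left(h \right)} = \frac{5}{4 h^{2}}$ ($Z{\left(h \right)} = 5 \left(\frac{1}{2 h}\right)^{2} = 5 \frac{1}{4 h^{2}} = \frac{5}{4 h^{2}}$)
$x{\left(j \right)} = - \frac{8}{3}$ ($x{\left(j \right)} = \frac{32}{-12} = 32 \left(- \frac{1}{12}\right) = - \frac{8}{3}$)
$\frac{x{\left(y \right)}}{6591 \frac{1}{Z{\left(\left(-1\right) 3 \right)}}} = - \frac{8}{3 \frac{6591}{\frac{5}{4} \cdot \frac{1}{9}}} = - \frac{8}{3 \frac{6591}{\frac{5}{36}}} = - \frac{8}{3 \cdot 6591 \cdot \frac{36}{5}} = - \frac{8}{3 \cdot \frac{237276}{5}} = \left(- \frac{8}{3}\right) \frac{5}{237276} = - \frac{10}{177957}$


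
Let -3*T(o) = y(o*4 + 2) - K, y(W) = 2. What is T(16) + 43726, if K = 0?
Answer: 131176/3 ≈ 43725.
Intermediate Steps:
T(o) = -⅔ (T(o) = -(2 - 1*0)/3 = -(2 + 0)/3 = -⅓*2 = -⅔)
T(16) + 43726 = -⅔ + 43726 = 131176/3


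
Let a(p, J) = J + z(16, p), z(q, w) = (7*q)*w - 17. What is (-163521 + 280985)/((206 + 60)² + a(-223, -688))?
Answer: 117464/45075 ≈ 2.6060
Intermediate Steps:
z(q, w) = -17 + 7*q*w (z(q, w) = 7*q*w - 17 = -17 + 7*q*w)
a(p, J) = -17 + J + 112*p (a(p, J) = J + (-17 + 7*16*p) = J + (-17 + 112*p) = -17 + J + 112*p)
(-163521 + 280985)/((206 + 60)² + a(-223, -688)) = (-163521 + 280985)/((206 + 60)² + (-17 - 688 + 112*(-223))) = 117464/(266² + (-17 - 688 - 24976)) = 117464/(70756 - 25681) = 117464/45075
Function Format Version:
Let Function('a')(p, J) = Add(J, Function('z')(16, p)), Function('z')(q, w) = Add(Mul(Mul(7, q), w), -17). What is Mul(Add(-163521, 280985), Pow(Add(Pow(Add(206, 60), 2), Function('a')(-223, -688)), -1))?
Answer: Rational(117464, 45075) ≈ 2.6060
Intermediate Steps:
Function('z')(q, w) = Add(-17, Mul(7, q, w)) (Function('z')(q, w) = Add(Mul(7, q, w), -17) = Add(-17, Mul(7, q, w)))
Function('a')(p, J) = Add(-17, J, Mul(112, p)) (Function('a')(p, J) = Add(J, Add(-17, Mul(7, 16, p))) = Add(J, Add(-17, Mul(112, p))) = Add(-17, J, Mul(112, p)))
Mul(Add(-163521, 280985), Pow(Add(Pow(Add(206, 60), 2), Function('a')(-223, -688)), -1)) = Mul(Add(-163521, 280985), Pow(Add(Pow(Add(206, 60), 2), Add(-17, -688, Mul(112, -223))), -1)) = Mul(117464, Pow(Add(Pow(266, 2), Add(-17, -688, -24976)), -1)) = Mul(117464, Pow(Add(70756, -25681), -1)) = Mul(117464, Pow(45075, -1)) = Mul(117464, Rational(1, 45075)) = Rational(117464, 45075)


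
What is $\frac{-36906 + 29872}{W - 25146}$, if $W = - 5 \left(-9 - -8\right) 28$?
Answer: $\frac{3517}{12503} \approx 0.28129$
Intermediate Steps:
$W = 140$ ($W = - 5 \left(-9 + 8\right) 28 = \left(-5\right) \left(-1\right) 28 = 5 \cdot 28 = 140$)
$\frac{-36906 + 29872}{W - 25146} = \frac{-36906 + 29872}{140 - 25146} = - \frac{7034}{-25006} = \left(-7034\right) \left(- \frac{1}{25006}\right) = \frac{3517}{12503}$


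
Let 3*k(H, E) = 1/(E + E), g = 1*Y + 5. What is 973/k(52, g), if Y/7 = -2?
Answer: -52542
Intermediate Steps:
Y = -14 (Y = 7*(-2) = -14)
g = -9 (g = 1*(-14) + 5 = -14 + 5 = -9)
k(H, E) = 1/(6*E) (k(H, E) = 1/(3*(E + E)) = 1/(3*((2*E))) = (1/(2*E))/3 = 1/(6*E))
973/k(52, g) = 973/(((⅙)/(-9))) = 973/(((⅙)*(-⅑))) = 973/(-1/54) = 973*(-54) = -52542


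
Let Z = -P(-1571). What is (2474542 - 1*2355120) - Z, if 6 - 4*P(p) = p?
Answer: 479265/4 ≈ 1.1982e+5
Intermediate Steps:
P(p) = 3/2 - p/4
Z = -1577/4 (Z = -(3/2 - ¼*(-1571)) = -(3/2 + 1571/4) = -1*1577/4 = -1577/4 ≈ -394.25)
(2474542 - 1*2355120) - Z = (2474542 - 1*2355120) - 1*(-1577/4) = (2474542 - 2355120) + 1577/4 = 119422 + 1577/4 = 479265/4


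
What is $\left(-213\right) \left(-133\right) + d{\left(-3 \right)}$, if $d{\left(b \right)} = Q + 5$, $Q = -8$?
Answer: $28326$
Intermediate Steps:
$d{\left(b \right)} = -3$ ($d{\left(b \right)} = -8 + 5 = -3$)
$\left(-213\right) \left(-133\right) + d{\left(-3 \right)} = \left(-213\right) \left(-133\right) - 3 = 28329 - 3 = 28326$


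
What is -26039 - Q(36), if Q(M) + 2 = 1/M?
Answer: -937333/36 ≈ -26037.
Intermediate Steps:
Q(M) = -2 + 1/M
-26039 - Q(36) = -26039 - (-2 + 1/36) = -26039 - 1*(-71/36) = -26039 + 71/36 = -937333/36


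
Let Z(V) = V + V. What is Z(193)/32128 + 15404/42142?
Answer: 127791631/338484544 ≈ 0.37754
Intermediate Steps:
Z(V) = 2*V
Z(193)/32128 + 15404/42142 = (2*193)/32128 + 15404/42142 = 386*(1/32128) + 15404*(1/42142) = 193/16064 + 7702/21071 = 127791631/338484544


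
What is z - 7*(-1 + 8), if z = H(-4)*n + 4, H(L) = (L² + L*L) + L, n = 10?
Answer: 235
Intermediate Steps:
H(L) = L + 2*L² (H(L) = (L² + L²) + L = 2*L² + L = L + 2*L²)
z = 284 (z = -4*(1 + 2*(-4))*10 + 4 = -4*(1 - 8)*10 + 4 = -4*(-7)*10 + 4 = 28*10 + 4 = 280 + 4 = 284)
z - 7*(-1 + 8) = 284 - 7*(-1 + 8) = 284 - 7*7 = 284 - 49 = 235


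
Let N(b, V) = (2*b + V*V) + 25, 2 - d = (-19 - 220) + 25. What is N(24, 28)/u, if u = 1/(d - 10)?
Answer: 176542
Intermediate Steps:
d = 216 (d = 2 - ((-19 - 220) + 25) = 2 - (-239 + 25) = 2 - 1*(-214) = 2 + 214 = 216)
N(b, V) = 25 + V² + 2*b (N(b, V) = (2*b + V²) + 25 = (V² + 2*b) + 25 = 25 + V² + 2*b)
u = 1/206 (u = 1/(216 - 10) = 1/206 ≈ 0.0048544)
N(24, 28)/u = (25 + 28² + 2*24)/(1/206) = (25 + 784 + 48)*206 = 857*206 = 176542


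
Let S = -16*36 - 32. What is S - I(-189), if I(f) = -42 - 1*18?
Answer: -548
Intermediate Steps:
I(f) = -60 (I(f) = -42 - 18 = -60)
S = -608 (S = -576 - 32 = -608)
S - I(-189) = -608 - 1*(-60) = -608 + 60 = -548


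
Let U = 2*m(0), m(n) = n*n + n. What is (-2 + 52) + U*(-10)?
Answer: 50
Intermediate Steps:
m(n) = n + n² (m(n) = n² + n = n + n²)
U = 0 (U = 2*(0*(1 + 0)) = 2*(0*1) = 2*0 = 0)
(-2 + 52) + U*(-10) = (-2 + 52) + 0*(-10) = 50 + 0 = 50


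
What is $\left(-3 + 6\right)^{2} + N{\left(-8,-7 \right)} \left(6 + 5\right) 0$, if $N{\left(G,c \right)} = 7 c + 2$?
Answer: $9$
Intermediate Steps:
$N{\left(G,c \right)} = 2 + 7 c$
$\left(-3 + 6\right)^{2} + N{\left(-8,-7 \right)} \left(6 + 5\right) 0 = \left(-3 + 6\right)^{2} + \left(2 + 7 \left(-7\right)\right) \left(6 + 5\right) 0 = 3^{2} + \left(2 - 49\right) 11 \cdot 0 = 9 - 0 = 9 + 0 = 9$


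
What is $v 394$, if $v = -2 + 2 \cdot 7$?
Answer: $4728$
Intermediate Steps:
$v = 12$ ($v = -2 + 14 = 12$)
$v 394 = 12 \cdot 394 = 4728$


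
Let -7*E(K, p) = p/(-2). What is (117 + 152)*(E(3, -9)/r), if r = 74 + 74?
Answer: -2421/2072 ≈ -1.1684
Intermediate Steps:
r = 148
E(K, p) = p/14 (E(K, p) = -p/(7*(-2)) = -p*(-1)/(7*2) = -(-1)*p/14 = p/14)
(117 + 152)*(E(3, -9)/r) = (117 + 152)*(((1/14)*(-9))/148) = 269*(-9/14*1/148) = 269*(-9/2072) = -2421/2072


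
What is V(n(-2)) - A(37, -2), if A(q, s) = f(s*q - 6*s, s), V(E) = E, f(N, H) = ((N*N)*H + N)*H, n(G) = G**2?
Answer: -15496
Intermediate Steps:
f(N, H) = H*(N + H*N**2) (f(N, H) = (N**2*H + N)*H = (H*N**2 + N)*H = (N + H*N**2)*H = H*(N + H*N**2))
A(q, s) = s*(1 + s*(-6*s + q*s))*(-6*s + q*s) (A(q, s) = s*(s*q - 6*s)*(1 + s*(s*q - 6*s)) = s*(q*s - 6*s)*(1 + s*(q*s - 6*s)) = s*(-6*s + q*s)*(1 + s*(-6*s + q*s)) = s*(1 + s*(-6*s + q*s))*(-6*s + q*s))
V(n(-2)) - A(37, -2) = (-2)**2 - (-2)**2*(1 + (-2)**2*(-6 + 37))*(-6 + 37) = 4 - 4*(1 + 4*31)*31 = 4 - 4*(1 + 124)*31 = 4 - 4*125*31 = 4 - 1*15500 = 4 - 15500 = -15496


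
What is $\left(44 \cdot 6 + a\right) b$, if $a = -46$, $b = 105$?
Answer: $22890$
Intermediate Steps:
$\left(44 \cdot 6 + a\right) b = \left(44 \cdot 6 - 46\right) 105 = \left(264 - 46\right) 105 = 218 \cdot 105 = 22890$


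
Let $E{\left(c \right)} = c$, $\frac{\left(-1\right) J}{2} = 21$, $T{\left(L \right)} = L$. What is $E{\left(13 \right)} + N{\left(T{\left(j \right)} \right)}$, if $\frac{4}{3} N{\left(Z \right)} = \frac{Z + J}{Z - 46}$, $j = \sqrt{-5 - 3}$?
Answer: $\frac{9689}{708} - \frac{i \sqrt{2}}{354} \approx 13.685 - 0.003995 i$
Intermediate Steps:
$j = 2 i \sqrt{2}$ ($j = \sqrt{-8} = 2 i \sqrt{2} \approx 2.8284 i$)
$J = -42$ ($J = \left(-2\right) 21 = -42$)
$N{\left(Z \right)} = \frac{3 \left(-42 + Z\right)}{4 \left(-46 + Z\right)}$ ($N{\left(Z \right)} = \frac{3 \frac{Z - 42}{Z - 46}}{4} = \frac{3 \frac{-42 + Z}{-46 + Z}}{4} = \frac{3 \left(-42 + Z\right)}{4 \left(-46 + Z\right)}$)
$E{\left(13 \right)} + N{\left(T{\left(j \right)} \right)} = 13 + \frac{3 \left(-42 + 2 i \sqrt{2}\right)}{4 \left(-46 + 2 i \sqrt{2}\right)}$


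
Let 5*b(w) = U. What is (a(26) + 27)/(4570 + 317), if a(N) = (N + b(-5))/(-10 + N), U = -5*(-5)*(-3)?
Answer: 443/78192 ≈ 0.0056655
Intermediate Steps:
U = -75 (U = 25*(-3) = -75)
b(w) = -15 (b(w) = (⅕)*(-75) = -15)
a(N) = (-15 + N)/(-10 + N) (a(N) = (N - 15)/(-10 + N) = (-15 + N)/(-10 + N))
(a(26) + 27)/(4570 + 317) = ((-15 + 26)/(-10 + 26) + 27)/(4570 + 317) = (11/16 + 27)/4887 = ((1/16)*11 + 27)*(1/4887) = (11/16 + 27)*(1/4887) = (443/16)*(1/4887) = 443/78192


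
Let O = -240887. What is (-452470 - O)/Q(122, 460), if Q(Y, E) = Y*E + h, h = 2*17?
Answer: -211583/56154 ≈ -3.7679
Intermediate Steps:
h = 34
Q(Y, E) = 34 + E*Y (Q(Y, E) = Y*E + 34 = E*Y + 34 = 34 + E*Y)
(-452470 - O)/Q(122, 460) = (-452470 - 1*(-240887))/(34 + 460*122) = (-452470 + 240887)/(34 + 56120) = -211583/56154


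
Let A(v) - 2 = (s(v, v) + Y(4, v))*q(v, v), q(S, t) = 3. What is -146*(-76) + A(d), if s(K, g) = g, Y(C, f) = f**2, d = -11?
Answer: 11428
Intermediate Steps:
A(v) = 2 + 3*v + 3*v**2 (A(v) = 2 + (v + v**2)*3 = 2 + (3*v + 3*v**2) = 2 + 3*v + 3*v**2)
-146*(-76) + A(d) = -146*(-76) + (2 + 3*(-11) + 3*(-11)**2) = 11096 + (2 - 33 + 3*121) = 11096 + (2 - 33 + 363) = 11096 + 332 = 11428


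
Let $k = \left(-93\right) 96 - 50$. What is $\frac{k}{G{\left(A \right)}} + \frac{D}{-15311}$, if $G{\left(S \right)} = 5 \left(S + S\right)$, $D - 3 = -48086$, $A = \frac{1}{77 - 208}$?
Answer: $\frac{9004011764}{76555} \approx 1.1762 \cdot 10^{5}$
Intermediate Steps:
$A = - \frac{1}{131}$ ($A = \frac{1}{-131} = - \frac{1}{131} \approx -0.0076336$)
$D = -48083$ ($D = 3 - 48086 = -48083$)
$G{\left(S \right)} = 10 S$ ($G{\left(S \right)} = 5 \cdot 2 S = 10 S$)
$k = -8978$ ($k = -8928 - 50 = -8978$)
$\frac{k}{G{\left(A \right)}} + \frac{D}{-15311} = - \frac{8978}{10 \left(- \frac{1}{131}\right)} - \frac{48083}{-15311} = - \frac{8978}{- \frac{10}{131}} - - \frac{48083}{15311} = \left(-8978\right) \left(- \frac{131}{10}\right) + \frac{48083}{15311} = \frac{588059}{5} + \frac{48083}{15311} = \frac{9004011764}{76555}$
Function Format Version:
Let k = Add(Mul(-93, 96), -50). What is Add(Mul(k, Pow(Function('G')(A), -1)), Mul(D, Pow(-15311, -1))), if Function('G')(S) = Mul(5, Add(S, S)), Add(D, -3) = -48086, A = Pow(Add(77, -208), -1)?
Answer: Rational(9004011764, 76555) ≈ 1.1762e+5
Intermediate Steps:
A = Rational(-1, 131) (A = Pow(-131, -1) = Rational(-1, 131) ≈ -0.0076336)
D = -48083 (D = Add(3, -48086) = -48083)
Function('G')(S) = Mul(10, S) (Function('G')(S) = Mul(5, Mul(2, S)) = Mul(10, S))
k = -8978 (k = Add(-8928, -50) = -8978)
Add(Mul(k, Pow(Function('G')(A), -1)), Mul(D, Pow(-15311, -1))) = Add(Mul(-8978, Pow(Mul(10, Rational(-1, 131)), -1)), Mul(-48083, Pow(-15311, -1))) = Add(Mul(-8978, Pow(Rational(-10, 131), -1)), Mul(-48083, Rational(-1, 15311))) = Add(Mul(-8978, Rational(-131, 10)), Rational(48083, 15311)) = Add(Rational(588059, 5), Rational(48083, 15311)) = Rational(9004011764, 76555)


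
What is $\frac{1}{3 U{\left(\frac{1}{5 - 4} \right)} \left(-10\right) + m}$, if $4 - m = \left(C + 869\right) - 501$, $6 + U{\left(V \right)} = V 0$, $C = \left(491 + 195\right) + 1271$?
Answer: $- \frac{1}{2141} \approx -0.00046707$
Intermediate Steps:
$C = 1957$ ($C = 686 + 1271 = 1957$)
$U{\left(V \right)} = -6$ ($U{\left(V \right)} = -6 + V 0 = -6 + 0 = -6$)
$m = -2321$ ($m = 4 - \left(\left(1957 + 869\right) - 501\right) = 4 - \left(2826 - 501\right) = 4 - 2325 = -2321$)
$\frac{1}{3 U{\left(\frac{1}{5 - 4} \right)} \left(-10\right) + m} = \frac{1}{3 \left(-6\right) \left(-10\right) - 2321} = \frac{1}{\left(-18\right) \left(-10\right) - 2321} = \frac{1}{180 - 2321} = \frac{1}{-2141} = - \frac{1}{2141}$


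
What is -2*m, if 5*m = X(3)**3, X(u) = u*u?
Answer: -1458/5 ≈ -291.60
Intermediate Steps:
X(u) = u**2
m = 729/5 (m = (3**2)**3/5 = (1/5)*9**3 = (1/5)*729 = 729/5 ≈ 145.80)
-2*m = -2*729/5 = -1458/5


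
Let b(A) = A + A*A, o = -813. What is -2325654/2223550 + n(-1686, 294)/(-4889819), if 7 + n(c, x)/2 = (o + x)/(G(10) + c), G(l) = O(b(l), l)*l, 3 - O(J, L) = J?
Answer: -7835305812003239/7491329598803050 ≈ -1.0459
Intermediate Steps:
b(A) = A + A²
O(J, L) = 3 - J
G(l) = l*(3 - l*(1 + l)) (G(l) = (3 - l*(1 + l))*l = l*(3 - l*(1 + l)))
n(c, x) = -14 + 2*(-813 + x)/(-1070 + c) (n(c, x) = -14 + 2*((-813 + x)/(10*(3 - 1*10 - 1*10²) + c)) = -14 + 2*((-813 + x)/(10*(3 - 10 - 1*100) + c)) = -14 + 2*((-813 + x)/(10*(3 - 10 - 100) + c)) = -14 + 2*((-813 + x)/(10*(-107) + c)) = -14 + 2*((-813 + x)/(-1070 + c)) = -14 + 2*(-813 + x)/(-1070 + c))
-2325654/2223550 + n(-1686, 294)/(-4889819) = -2325654/2223550 + (2*(6677 + 294 - 7*(-1686))/(-1070 - 1686))/(-4889819) = -2325654*1/2223550 + (2*(6677 + 294 + 11802)/(-2756))*(-1/4889819) = -1162827/1111775 + (2*(-1/2756)*18773)*(-1/4889819) = -1162827/1111775 - 18773/1378*(-1/4889819) = -1162827/1111775 + 18773/6738170582 = -7835305812003239/7491329598803050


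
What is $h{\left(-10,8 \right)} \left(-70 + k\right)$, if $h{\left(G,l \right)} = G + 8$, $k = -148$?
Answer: $436$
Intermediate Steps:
$h{\left(G,l \right)} = 8 + G$
$h{\left(-10,8 \right)} \left(-70 + k\right) = \left(8 - 10\right) \left(-70 - 148\right) = \left(-2\right) \left(-218\right) = 436$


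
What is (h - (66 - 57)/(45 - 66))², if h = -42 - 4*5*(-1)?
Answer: 22801/49 ≈ 465.33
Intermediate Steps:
h = -22 (h = -42 - 20*(-1) = -42 - 1*(-20) = -42 + 20 = -22)
(h - (66 - 57)/(45 - 66))² = (-22 - (66 - 57)/(45 - 66))² = (-22 - 9/(-21))² = (-22 - 9*(-1)/21)² = (-22 - 1*(-3/7))² = (-22 + 3/7)² = (-151/7)² = 22801/49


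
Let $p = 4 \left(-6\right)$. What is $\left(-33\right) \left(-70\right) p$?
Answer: $-55440$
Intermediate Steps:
$p = -24$
$\left(-33\right) \left(-70\right) p = \left(-33\right) \left(-70\right) \left(-24\right) = 2310 \left(-24\right) = -55440$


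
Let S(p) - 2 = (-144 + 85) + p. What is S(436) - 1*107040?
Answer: -106661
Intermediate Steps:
S(p) = -57 + p (S(p) = 2 + ((-144 + 85) + p) = 2 + (-59 + p) = -57 + p)
S(436) - 1*107040 = (-57 + 436) - 1*107040 = 379 - 107040 = -106661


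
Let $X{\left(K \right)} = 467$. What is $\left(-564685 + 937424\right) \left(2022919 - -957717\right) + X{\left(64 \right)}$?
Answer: $1110999282471$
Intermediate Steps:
$\left(-564685 + 937424\right) \left(2022919 - -957717\right) + X{\left(64 \right)} = \left(-564685 + 937424\right) \left(2022919 - -957717\right) + 467 = 372739 \left(2022919 + 957717\right) + 467 = 372739 \cdot 2980636 + 467 = 1110999282004 + 467 = 1110999282471$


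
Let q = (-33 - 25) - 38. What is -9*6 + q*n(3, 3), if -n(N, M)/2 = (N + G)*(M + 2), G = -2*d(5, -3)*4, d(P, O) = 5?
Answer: -35574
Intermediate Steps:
G = -40 (G = -2*5*4 = -10*4 = -40)
q = -96 (q = -58 - 38 = -96)
n(N, M) = -2*(-40 + N)*(2 + M) (n(N, M) = -2*(N - 40)*(M + 2) = -2*(-40 + N)*(2 + M))
-9*6 + q*n(3, 3) = -9*6 - 96*(160 - 4*3 + 80*3 - 2*3*3) = -54 - 96*(160 - 12 + 240 - 18) = -54 - 96*370 = -54 - 35520 = -35574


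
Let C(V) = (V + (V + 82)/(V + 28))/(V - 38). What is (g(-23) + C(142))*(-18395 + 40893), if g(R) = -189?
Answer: -9328671961/2210 ≈ -4.2211e+6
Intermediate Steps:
C(V) = (V + (82 + V)/(28 + V))/(-38 + V)
(g(-23) + C(142))*(-18395 + 40893) = (-189 + (82 + 142² + 29*142)/(-1064 + 142² - 10*142))*(-18395 + 40893) = (-189 + (82 + 20164 + 4118)/(-1064 + 20164 - 1420))*22498 = (-189 + 24364/17680)*22498 = (-189 + (1/17680)*24364)*22498 = (-189 + 6091/4420)*22498 = -829289/4420*22498 = -9328671961/2210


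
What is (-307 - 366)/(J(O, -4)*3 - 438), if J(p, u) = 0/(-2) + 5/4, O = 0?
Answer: 2692/1737 ≈ 1.5498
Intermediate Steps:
J(p, u) = 5/4 (J(p, u) = 0*(-½) + 5*(¼) = 0 + 5/4 = 5/4)
(-307 - 366)/(J(O, -4)*3 - 438) = (-307 - 366)/((5/4)*3 - 438) = -673/(15/4 - 438) = -673/(-1737/4) = -673*(-4/1737) = 2692/1737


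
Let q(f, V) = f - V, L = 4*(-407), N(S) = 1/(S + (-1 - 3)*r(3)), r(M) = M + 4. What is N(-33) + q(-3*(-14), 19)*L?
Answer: -2284085/61 ≈ -37444.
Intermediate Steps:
r(M) = 4 + M
N(S) = 1/(-28 + S) (N(S) = 1/(S + (-1 - 3)*(4 + 3)) = 1/(S - 4*7) = 1/(S - 28) = 1/(-28 + S))
L = -1628
N(-33) + q(-3*(-14), 19)*L = 1/(-28 - 33) + (-3*(-14) - 1*19)*(-1628) = 1/(-61) + (42 - 19)*(-1628) = -1/61 + 23*(-1628) = -1/61 - 37444 = -2284085/61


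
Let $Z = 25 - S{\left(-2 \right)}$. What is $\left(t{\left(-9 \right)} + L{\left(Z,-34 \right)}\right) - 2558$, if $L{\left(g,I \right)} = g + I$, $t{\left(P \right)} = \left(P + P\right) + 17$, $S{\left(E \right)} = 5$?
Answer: $-2573$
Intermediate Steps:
$t{\left(P \right)} = 17 + 2 P$ ($t{\left(P \right)} = 2 P + 17 = 17 + 2 P$)
$Z = 20$ ($Z = 25 - 5 = 20$)
$L{\left(g,I \right)} = I + g$
$\left(t{\left(-9 \right)} + L{\left(Z,-34 \right)}\right) - 2558 = \left(\left(17 + 2 \left(-9\right)\right) + \left(-34 + 20\right)\right) - 2558 = \left(\left(17 - 18\right) - 14\right) - 2558 = \left(-1 - 14\right) - 2558 = -15 - 2558 = -2573$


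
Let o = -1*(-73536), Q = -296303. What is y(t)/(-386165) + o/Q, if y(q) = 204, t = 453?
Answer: -28457475252/114421847995 ≈ -0.24871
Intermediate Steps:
o = 73536
y(t)/(-386165) + o/Q = 204/(-386165) + 73536/(-296303) = 204*(-1/386165) + 73536*(-1/296303) = -204/386165 - 73536/296303 = -28457475252/114421847995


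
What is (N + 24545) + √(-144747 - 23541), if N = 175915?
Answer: 200460 + 4*I*√10518 ≈ 2.0046e+5 + 410.23*I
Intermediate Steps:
(N + 24545) + √(-144747 - 23541) = (175915 + 24545) + √(-144747 - 23541) = 200460 + √(-168288) = 200460 + 4*I*√10518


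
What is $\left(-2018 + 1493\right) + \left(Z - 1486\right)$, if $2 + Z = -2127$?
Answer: $-4140$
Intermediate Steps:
$Z = -2129$ ($Z = -2 - 2127 = -2129$)
$\left(-2018 + 1493\right) + \left(Z - 1486\right) = \left(-2018 + 1493\right) - 3615 = -525 - 3615 = -4140$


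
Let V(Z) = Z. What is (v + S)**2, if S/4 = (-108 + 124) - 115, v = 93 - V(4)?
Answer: 94249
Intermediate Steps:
v = 89 (v = 93 - 1*4 = 93 - 4 = 89)
S = -396 (S = 4*((-108 + 124) - 115) = 4*(16 - 115) = 4*(-99) = -396)
(v + S)**2 = (89 - 396)**2 = (-307)**2 = 94249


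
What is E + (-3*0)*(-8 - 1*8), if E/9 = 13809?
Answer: 124281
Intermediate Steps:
E = 124281 (E = 9*13809 = 124281)
E + (-3*0)*(-8 - 1*8) = 124281 + (-3*0)*(-8 - 1*8) = 124281 + 0*(-8 - 8) = 124281 + 0*(-16) = 124281 + 0 = 124281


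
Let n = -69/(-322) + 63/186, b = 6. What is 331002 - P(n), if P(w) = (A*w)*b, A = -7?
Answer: 10261782/31 ≈ 3.3103e+5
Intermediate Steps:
n = 120/217 (n = -69*(-1/322) + 63*(1/186) = 3/14 + 21/62 = 120/217 ≈ 0.55300)
P(w) = -42*w (P(w) = -7*w*6 = -42*w)
331002 - P(n) = 331002 - (-42)*120/217 = 331002 - 1*(-720/31) = 331002 + 720/31 = 10261782/31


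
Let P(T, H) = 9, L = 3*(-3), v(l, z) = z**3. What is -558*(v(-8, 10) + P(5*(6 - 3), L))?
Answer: -563022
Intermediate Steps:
L = -9
-558*(v(-8, 10) + P(5*(6 - 3), L)) = -558*(10**3 + 9) = -558*(1000 + 9) = -558*1009 = -563022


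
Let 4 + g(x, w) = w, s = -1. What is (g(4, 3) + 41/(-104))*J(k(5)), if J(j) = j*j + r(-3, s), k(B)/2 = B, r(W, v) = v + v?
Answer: -7105/52 ≈ -136.63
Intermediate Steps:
r(W, v) = 2*v
k(B) = 2*B
g(x, w) = -4 + w
J(j) = -2 + j² (J(j) = j*j + 2*(-1) = j² - 2 = -2 + j²)
(g(4, 3) + 41/(-104))*J(k(5)) = ((-4 + 3) + 41/(-104))*(-2 + (2*5)²) = (-1 + 41*(-1/104))*(-2 + 10²) = (-1 - 41/104)*(-2 + 100) = -145/104*98 = -7105/52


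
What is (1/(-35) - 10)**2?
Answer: 123201/1225 ≈ 100.57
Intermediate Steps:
(1/(-35) - 10)**2 = (-1/35 - 10)**2 = (-351/35)**2 = 123201/1225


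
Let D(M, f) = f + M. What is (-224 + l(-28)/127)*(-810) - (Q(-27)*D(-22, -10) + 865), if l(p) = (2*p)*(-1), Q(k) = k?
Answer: 22777937/127 ≈ 1.7935e+5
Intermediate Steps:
D(M, f) = M + f
l(p) = -2*p
(-224 + l(-28)/127)*(-810) - (Q(-27)*D(-22, -10) + 865) = (-224 - 2*(-28)/127)*(-810) - (-27*(-22 - 10) + 865) = (-224 + 56*(1/127))*(-810) - (-27*(-32) + 865) = (-224 + 56/127)*(-810) - (864 + 865) = -28392/127*(-810) - 1*1729 = 22997520/127 - 1729 = 22777937/127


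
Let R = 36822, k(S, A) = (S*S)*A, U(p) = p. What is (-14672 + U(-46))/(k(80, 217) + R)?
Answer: -669/64801 ≈ -0.010324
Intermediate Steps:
k(S, A) = A*S² (k(S, A) = S²*A = A*S²)
(-14672 + U(-46))/(k(80, 217) + R) = (-14672 - 46)/(217*80² + 36822) = -14718/(217*6400 + 36822) = -14718/(1388800 + 36822) = -14718/1425622 = -14718*1/1425622 = -669/64801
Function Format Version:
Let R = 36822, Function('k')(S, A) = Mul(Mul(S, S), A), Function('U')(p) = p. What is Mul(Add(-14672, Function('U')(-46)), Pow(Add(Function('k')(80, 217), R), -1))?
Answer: Rational(-669, 64801) ≈ -0.010324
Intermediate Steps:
Function('k')(S, A) = Mul(A, Pow(S, 2)) (Function('k')(S, A) = Mul(Pow(S, 2), A) = Mul(A, Pow(S, 2)))
Mul(Add(-14672, Function('U')(-46)), Pow(Add(Function('k')(80, 217), R), -1)) = Mul(Add(-14672, -46), Pow(Add(Mul(217, Pow(80, 2)), 36822), -1)) = Mul(-14718, Pow(Add(Mul(217, 6400), 36822), -1)) = Mul(-14718, Pow(Add(1388800, 36822), -1)) = Mul(-14718, Pow(1425622, -1)) = Mul(-14718, Rational(1, 1425622)) = Rational(-669, 64801)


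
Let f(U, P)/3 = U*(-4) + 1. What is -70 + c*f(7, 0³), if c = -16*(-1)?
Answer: -1366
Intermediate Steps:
f(U, P) = 3 - 12*U (f(U, P) = 3*(U*(-4) + 1) = 3*(-4*U + 1) = 3*(1 - 4*U) = 3 - 12*U)
c = 16
-70 + c*f(7, 0³) = -70 + 16*(3 - 12*7) = -70 + 16*(3 - 84) = -70 + 16*(-81) = -70 - 1296 = -1366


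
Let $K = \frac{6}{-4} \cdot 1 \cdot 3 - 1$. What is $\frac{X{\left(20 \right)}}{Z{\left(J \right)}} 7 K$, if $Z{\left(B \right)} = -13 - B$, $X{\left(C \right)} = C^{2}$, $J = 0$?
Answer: $\frac{15400}{13} \approx 1184.6$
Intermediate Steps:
$K = - \frac{11}{2}$ ($K = 6 \left(- \frac{1}{4}\right) 3 - 1 = \left(- \frac{3}{2}\right) 3 - 1 = - \frac{9}{2} - 1 = - \frac{11}{2} \approx -5.5$)
$\frac{X{\left(20 \right)}}{Z{\left(J \right)}} 7 K = \frac{20^{2}}{-13 - 0} \cdot 7 \left(- \frac{11}{2}\right) = \frac{400}{-13 + 0} \left(- \frac{77}{2}\right) = \frac{400}{-13} \left(- \frac{77}{2}\right) = 400 \left(- \frac{1}{13}\right) \left(- \frac{77}{2}\right) = \left(- \frac{400}{13}\right) \left(- \frac{77}{2}\right) = \frac{15400}{13}$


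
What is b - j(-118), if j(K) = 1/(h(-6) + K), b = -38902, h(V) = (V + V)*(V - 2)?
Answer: -855843/22 ≈ -38902.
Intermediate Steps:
h(V) = 2*V*(-2 + V) (h(V) = (2*V)*(-2 + V) = 2*V*(-2 + V))
j(K) = 1/(96 + K) (j(K) = 1/(2*(-6)*(-2 - 6) + K) = 1/(2*(-6)*(-8) + K) = 1/(96 + K))
b - j(-118) = -38902 - 1/(96 - 118) = -38902 - 1/(-22) = -38902 - 1*(-1/22) = -38902 + 1/22 = -855843/22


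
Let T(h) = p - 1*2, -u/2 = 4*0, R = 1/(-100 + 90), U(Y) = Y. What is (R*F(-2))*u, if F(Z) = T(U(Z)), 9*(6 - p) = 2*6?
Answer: 0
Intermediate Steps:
p = 14/3 (p = 6 - 2*6/9 = 6 - ⅑*12 = 6 - 4/3 = 14/3 ≈ 4.6667)
R = -⅒ (R = 1/(-10) = -⅒ ≈ -0.10000)
u = 0 (u = -8*0 = -2*0 = 0)
T(h) = 8/3 (T(h) = 14/3 - 1*2 = 14/3 - 2 = 8/3)
F(Z) = 8/3
(R*F(-2))*u = -⅒*8/3*0 = -4/15*0 = 0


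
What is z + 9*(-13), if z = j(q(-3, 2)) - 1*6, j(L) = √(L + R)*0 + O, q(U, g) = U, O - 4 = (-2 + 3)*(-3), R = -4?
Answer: -122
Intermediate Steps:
O = 1 (O = 4 + (-2 + 3)*(-3) = 4 + 1*(-3) = 4 - 3 = 1)
j(L) = 1 (j(L) = √(L - 4)*0 + 1 = √(-4 + L)*0 + 1 = 0 + 1 = 1)
z = -5 (z = 1 - 1*6 = 1 - 6 = -5)
z + 9*(-13) = -5 + 9*(-13) = -5 - 117 = -122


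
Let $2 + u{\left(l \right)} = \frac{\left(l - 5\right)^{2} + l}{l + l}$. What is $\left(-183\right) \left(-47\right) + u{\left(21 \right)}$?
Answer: $\frac{361435}{42} \approx 8605.6$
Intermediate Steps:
$u{\left(l \right)} = -2 + \frac{l + \left(-5 + l\right)^{2}}{2 l}$ ($u{\left(l \right)} = -2 + \frac{\left(l - 5\right)^{2} + l}{l + l} = -2 + \frac{\left(-5 + l\right)^{2} + l}{2 l} = -2 + \left(l + \left(-5 + l\right)^{2}\right) \frac{1}{2 l} = -2 + \frac{l + \left(-5 + l\right)^{2}}{2 l}$)
$\left(-183\right) \left(-47\right) + u{\left(21 \right)} = \left(-183\right) \left(-47\right) + \frac{\left(-5 + 21\right)^{2} - 63}{2 \cdot 21} = 8601 + \frac{1}{2} \cdot \frac{1}{21} \left(16^{2} - 63\right) = 8601 + \frac{1}{2} \cdot \frac{1}{21} \left(256 - 63\right) = 8601 + \frac{1}{2} \cdot \frac{1}{21} \cdot 193 = 8601 + \frac{193}{42} = \frac{361435}{42}$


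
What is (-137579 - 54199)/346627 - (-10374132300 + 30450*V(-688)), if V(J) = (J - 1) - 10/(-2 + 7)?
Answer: 3603247717935972/346627 ≈ 1.0395e+10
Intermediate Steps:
V(J) = -3 + J (V(J) = (-1 + J) - 10/5 = (-1 + J) + (⅕)*(-10) = (-1 + J) - 2 = -3 + J)
(-137579 - 54199)/346627 - (-10374132300 + 30450*V(-688)) = (-137579 - 54199)/346627 - 30450/(1/((-3 - 688) - 340694)) = -191778*1/346627 - 30450/(1/(-691 - 340694)) = -191778/346627 - 30450/(1/(-341385)) = -191778/346627 - 30450/(-1/341385) = -191778/346627 - 30450*(-341385) = -191778/346627 + 10395173250 = 3603247717935972/346627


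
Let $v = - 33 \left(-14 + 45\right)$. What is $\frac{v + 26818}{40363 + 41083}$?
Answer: $\frac{25795}{81446} \approx 0.31671$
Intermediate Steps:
$v = -1023$ ($v = \left(-33\right) 31 = -1023$)
$\frac{v + 26818}{40363 + 41083} = \frac{-1023 + 26818}{40363 + 41083} = \frac{25795}{81446}$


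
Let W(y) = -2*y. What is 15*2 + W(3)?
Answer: 24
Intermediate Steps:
15*2 + W(3) = 15*2 - 2*3 = 30 - 6 = 24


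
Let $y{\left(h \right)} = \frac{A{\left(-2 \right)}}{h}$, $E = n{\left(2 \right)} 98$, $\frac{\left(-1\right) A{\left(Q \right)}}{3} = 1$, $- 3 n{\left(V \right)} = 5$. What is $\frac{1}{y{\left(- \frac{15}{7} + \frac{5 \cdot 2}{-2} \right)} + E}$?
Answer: $- \frac{150}{24437} \approx -0.0061382$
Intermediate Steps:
$n{\left(V \right)} = - \frac{5}{3}$ ($n{\left(V \right)} = \left(- \frac{1}{3}\right) 5 = - \frac{5}{3}$)
$A{\left(Q \right)} = -3$ ($A{\left(Q \right)} = \left(-3\right) 1 = -3$)
$E = - \frac{490}{3}$ ($E = \left(- \frac{5}{3}\right) 98 = - \frac{490}{3} \approx -163.33$)
$y{\left(h \right)} = - \frac{3}{h}$
$\frac{1}{y{\left(- \frac{15}{7} + \frac{5 \cdot 2}{-2} \right)} + E} = \frac{1}{- \frac{3}{- \frac{15}{7} + \frac{5 \cdot 2}{-2}} - \frac{490}{3}} = \frac{1}{- \frac{3}{\left(-15\right) \frac{1}{7} + 10 \left(- \frac{1}{2}\right)} - \frac{490}{3}} = \frac{1}{- \frac{3}{- \frac{15}{7} - 5} - \frac{490}{3}} = \frac{1}{- \frac{3}{- \frac{50}{7}} - \frac{490}{3}} = \frac{1}{\left(-3\right) \left(- \frac{7}{50}\right) - \frac{490}{3}} = \frac{1}{\frac{21}{50} - \frac{490}{3}} = \frac{1}{- \frac{24437}{150}} = - \frac{150}{24437}$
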